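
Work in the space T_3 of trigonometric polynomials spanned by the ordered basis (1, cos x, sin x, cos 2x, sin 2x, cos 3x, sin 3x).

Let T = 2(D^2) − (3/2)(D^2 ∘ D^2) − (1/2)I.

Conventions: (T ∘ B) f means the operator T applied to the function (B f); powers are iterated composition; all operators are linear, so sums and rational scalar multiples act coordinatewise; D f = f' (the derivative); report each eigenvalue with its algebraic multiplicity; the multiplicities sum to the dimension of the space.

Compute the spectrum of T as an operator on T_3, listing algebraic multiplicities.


image of 1: -1/2
image of cos x: -4cos x
image of sin x: -4sin x
image of cos 2x: -(65/2)cos 2x
image of sin 2x: -(65/2)sin 2x
image of cos 3x: -140cos 3x
image of sin 3x: -140sin 3x
the matrix is diagonal; its diagonal is (-1/2, -4, -4, -65/2, -65/2, -140, -140)
for a triangular matrix the eigenvalues are the diagonal entries, with algebraic multiplicity their repetition count

λ = -140 (multiplicity 2), λ = -65/2 (multiplicity 2), λ = -4 (multiplicity 2), λ = -1/2 (multiplicity 1)


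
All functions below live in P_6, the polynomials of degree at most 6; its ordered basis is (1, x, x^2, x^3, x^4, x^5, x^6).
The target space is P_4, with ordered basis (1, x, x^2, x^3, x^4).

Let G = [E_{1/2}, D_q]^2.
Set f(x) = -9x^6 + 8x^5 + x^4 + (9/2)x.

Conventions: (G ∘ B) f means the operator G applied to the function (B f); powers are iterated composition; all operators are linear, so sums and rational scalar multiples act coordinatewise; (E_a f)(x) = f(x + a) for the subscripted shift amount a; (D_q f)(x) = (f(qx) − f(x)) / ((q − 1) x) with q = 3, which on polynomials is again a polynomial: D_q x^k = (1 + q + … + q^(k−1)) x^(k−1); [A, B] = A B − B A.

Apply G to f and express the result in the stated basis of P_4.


D_q f = -3276x^5 + 968x^4 + 40x^3 + 9/2
E_{1/2} D_q f = -3276x^5 - 7222x^4 - 6214x^3 - 2583x^2 - (2039/4)x - 259/8
E_{1/2} f = -9x^6 - 19x^5 - (51/4)x^4 - (1/2)x^3 + (49/16)x^2 + (93/16)x + 155/64
D_q E_{1/2} f = -3276x^5 - 2299x^4 - 510x^3 - (13/2)x^2 + (49/4)x + 93/16
[E_{1/2}, D_q] f = -4923x^4 - 5704x^3 - (5153/2)x^2 - 522x - 611/16
D_q [E_{1/2}, D_q] f = -196920x^3 - 74152x^2 - 10306x - 522
E_{1/2} D_q [E_{1/2}, D_q] f = -196920x^3 - 369532x^2 - 232148x - 48828
E_{1/2} [E_{1/2}, D_q] f = -4923x^4 - 15550x^3 - 18517x^2 - 9838x - 1964
D_q E_{1/2} [E_{1/2}, D_q] f = -196920x^3 - 202150x^2 - 74068x - 9838
[E_{1/2}, D_q] [E_{1/2}, D_q] f = -167382x^2 - 158080x - 38990

the image equals g(x) = -167382x^2 - 158080x - 38990


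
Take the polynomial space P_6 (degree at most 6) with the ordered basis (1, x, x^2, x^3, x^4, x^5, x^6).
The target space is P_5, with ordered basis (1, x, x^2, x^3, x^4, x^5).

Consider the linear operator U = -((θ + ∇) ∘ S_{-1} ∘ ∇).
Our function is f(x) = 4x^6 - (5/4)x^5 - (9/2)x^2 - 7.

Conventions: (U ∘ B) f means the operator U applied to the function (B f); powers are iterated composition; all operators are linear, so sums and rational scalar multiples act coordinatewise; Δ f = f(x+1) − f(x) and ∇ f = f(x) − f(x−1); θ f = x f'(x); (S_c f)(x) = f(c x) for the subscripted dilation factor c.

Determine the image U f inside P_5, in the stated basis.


the image equals g(x) = 120x^5 + 385x^4 + (605/2)x^3 + 265x^2 + (135/4)x - 1

∇ f = 24x^5 - (265/4)x^4 + (185/2)x^3 - (145/2)x^2 + (85/4)x - 3/4
S_{-1} ∇ f = -24x^5 - (265/4)x^4 - (185/2)x^3 - (145/2)x^2 - (85/4)x - 3/4
θ S_{-1} ∇ f = -120x^5 - 265x^4 - (555/2)x^3 - 145x^2 - (85/4)x
∇ S_{-1} ∇ f = -120x^4 - 25x^3 - 120x^2 - (25/2)x + 1
(θ + ∇) S_{-1} ∇ f = -120x^5 - 385x^4 - (605/2)x^3 - 265x^2 - (135/4)x + 1
(-((θ + ∇) ∘ S_{-1} ∘ ∇)) f = 120x^5 + 385x^4 + (605/2)x^3 + 265x^2 + (135/4)x - 1


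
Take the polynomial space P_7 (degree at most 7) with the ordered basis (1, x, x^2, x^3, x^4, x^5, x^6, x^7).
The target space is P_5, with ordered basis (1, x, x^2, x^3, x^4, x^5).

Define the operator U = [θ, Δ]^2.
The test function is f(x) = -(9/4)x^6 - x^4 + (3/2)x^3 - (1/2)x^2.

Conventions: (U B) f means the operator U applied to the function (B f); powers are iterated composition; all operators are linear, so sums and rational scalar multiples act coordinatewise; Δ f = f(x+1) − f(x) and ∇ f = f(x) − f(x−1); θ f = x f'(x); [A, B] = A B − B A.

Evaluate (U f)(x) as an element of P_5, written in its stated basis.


the image equals g(x) = -(135/2)x^4 - 540x^3 - 1632x^2 - 2199x - 1111

Δ f = -(27/2)x^5 - (135/4)x^4 - 49x^3 - (141/4)x^2 - 14x - 9/4
θ Δ f = -(135/2)x^5 - 135x^4 - 147x^3 - (141/2)x^2 - 14x
θ f = -(27/2)x^6 - 4x^4 + (9/2)x^3 - x^2
Δ θ f = -81x^5 - (405/2)x^4 - 286x^3 - 213x^2 - (171/2)x - 14
[θ, Δ] f = (27/2)x^5 + (135/2)x^4 + 139x^3 + (285/2)x^2 + (143/2)x + 14
Δ [θ, Δ] f = (135/2)x^4 + 405x^3 + 957x^2 + (2079/2)x + 434
θ Δ [θ, Δ] f = 270x^4 + 1215x^3 + 1914x^2 + (2079/2)x
θ [θ, Δ] f = (135/2)x^5 + 270x^4 + 417x^3 + 285x^2 + (143/2)x
Δ θ [θ, Δ] f = (675/2)x^4 + 1755x^3 + 3546x^2 + (6477/2)x + 1111
[θ, Δ] [θ, Δ] f = -(135/2)x^4 - 540x^3 - 1632x^2 - 2199x - 1111


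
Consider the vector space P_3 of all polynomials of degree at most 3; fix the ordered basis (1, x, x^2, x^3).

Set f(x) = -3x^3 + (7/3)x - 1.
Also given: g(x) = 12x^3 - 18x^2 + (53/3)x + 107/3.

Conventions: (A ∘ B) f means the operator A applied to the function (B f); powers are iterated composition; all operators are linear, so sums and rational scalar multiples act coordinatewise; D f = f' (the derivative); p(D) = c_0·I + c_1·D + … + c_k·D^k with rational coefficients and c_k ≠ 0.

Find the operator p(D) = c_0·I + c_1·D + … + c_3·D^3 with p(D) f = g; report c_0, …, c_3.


p(D) = -4·I + 2·D − (3/2)·D^2 − (3/2)·D^3, i.e. c_0 = -4, c_1 = 2, c_2 = -3/2, c_3 = -3/2

D^0 f = -3x^3 + (7/3)x - 1
D^1 f = -9x^2 + 7/3
D^2 f = -18x
D^3 f = -18
matching coefficients of g against c_0 f + c_1 Df + … from the top degree down determines the c_i
solution: c_0 = -4, c_1 = 2, c_2 = -3/2, c_3 = -3/2


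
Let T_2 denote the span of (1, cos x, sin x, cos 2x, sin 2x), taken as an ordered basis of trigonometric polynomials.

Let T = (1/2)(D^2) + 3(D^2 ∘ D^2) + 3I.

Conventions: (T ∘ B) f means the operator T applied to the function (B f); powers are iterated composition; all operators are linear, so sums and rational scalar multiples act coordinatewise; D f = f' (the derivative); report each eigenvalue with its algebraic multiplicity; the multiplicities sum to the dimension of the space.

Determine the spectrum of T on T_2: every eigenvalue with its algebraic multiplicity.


λ = 3 (multiplicity 1), λ = 11/2 (multiplicity 2), λ = 49 (multiplicity 2)

image of 1: 3
image of cos x: (11/2)cos x
image of sin x: (11/2)sin x
image of cos 2x: 49cos 2x
image of sin 2x: 49sin 2x
the matrix is diagonal; its diagonal is (3, 11/2, 11/2, 49, 49)
for a triangular matrix the eigenvalues are the diagonal entries, with algebraic multiplicity their repetition count


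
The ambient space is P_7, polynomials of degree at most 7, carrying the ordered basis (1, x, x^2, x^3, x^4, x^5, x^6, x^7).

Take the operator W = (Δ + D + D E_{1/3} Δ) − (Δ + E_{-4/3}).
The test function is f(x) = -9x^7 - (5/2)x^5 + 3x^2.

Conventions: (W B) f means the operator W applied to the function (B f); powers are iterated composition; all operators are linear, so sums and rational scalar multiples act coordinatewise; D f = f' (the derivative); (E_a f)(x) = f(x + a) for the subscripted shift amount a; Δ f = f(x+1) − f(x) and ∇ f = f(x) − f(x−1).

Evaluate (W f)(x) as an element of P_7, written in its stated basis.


Δ f = -63x^6 - 189x^5 - (655/2)x^4 - 340x^3 - 214x^2 - (139/2)x - 17/2
D f = -63x^6 - (25/2)x^4 + 6x
Δ f = -63x^6 - 189x^5 - (655/2)x^4 - 340x^3 - 214x^2 - (139/2)x - 17/2
E_{1/3} Δ f = -63x^6 - 315x^5 - (1495/2)x^4 - (3100/3)x^3 - 854x^2 - (20911/54)x - 1313/18
D E_{1/3} Δ f = -378x^5 - 1575x^4 - 2990x^3 - 3100x^2 - 1708x - 20911/54
(Δ + D + D E_{1/3} Δ) f = -126x^6 - 567x^5 - 1915x^4 - 3330x^3 - 3314x^2 - (3543/2)x - 10685/27
Δ f = -63x^6 - 189x^5 - (655/2)x^4 - 340x^3 - 214x^2 - (139/2)x - 17/2
E_{-4/3} f = -9x^7 + 84x^6 - (677/2)x^5 + (2290/3)x^4 - 1040x^3 + (23185/27)x^2 - (10840/27)x + 20240/243
(Δ + E_{-4/3}) f = -9x^7 + 21x^6 - (1055/2)x^5 + (2615/6)x^4 - 1380x^3 + (17407/27)x^2 - (25433/54)x + 36349/486
(-(Δ + E_{-4/3})) f = 9x^7 - 21x^6 + (1055/2)x^5 - (2615/6)x^4 + 1380x^3 - (17407/27)x^2 + (25433/54)x - 36349/486
((Δ + D + D E_{1/3} Δ) − (Δ + E_{-4/3})) f = 9x^7 - 147x^6 - (79/2)x^5 - (14105/6)x^4 - 1950x^3 - (106885/27)x^2 - (35114/27)x - 228679/486

g(x) = 9x^7 - 147x^6 - (79/2)x^5 - (14105/6)x^4 - 1950x^3 - (106885/27)x^2 - (35114/27)x - 228679/486


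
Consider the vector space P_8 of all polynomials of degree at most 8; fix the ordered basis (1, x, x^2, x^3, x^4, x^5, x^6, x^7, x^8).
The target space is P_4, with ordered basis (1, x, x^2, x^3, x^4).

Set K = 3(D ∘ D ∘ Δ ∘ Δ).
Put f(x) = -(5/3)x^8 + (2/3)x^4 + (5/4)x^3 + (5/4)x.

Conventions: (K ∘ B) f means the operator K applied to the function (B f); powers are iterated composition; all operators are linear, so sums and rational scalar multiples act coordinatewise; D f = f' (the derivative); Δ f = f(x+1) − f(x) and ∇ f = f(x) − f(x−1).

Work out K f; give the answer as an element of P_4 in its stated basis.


Δ f = -(40/3)x^7 - (140/3)x^6 - (280/3)x^5 - (350/3)x^4 - (272/3)x^3 - (467/12)x^2 - (83/12)x + 3/2
Δ Δ f = -(280/3)x^6 - 560x^5 - (4900/3)x^4 - 2800x^3 - (8656/3)x^2 - (3313/2)x - 813/2
D (Δ ∘ Δ) f = -560x^5 - 2800x^4 - (19600/3)x^3 - 8400x^2 - (17312/3)x - 3313/2
D D (Δ ∘ Δ) f = -2800x^4 - 11200x^3 - 19600x^2 - 16800x - 17312/3
(3(D ∘ D ∘ Δ ∘ Δ)) f = -8400x^4 - 33600x^3 - 58800x^2 - 50400x - 17312

g(x) = -8400x^4 - 33600x^3 - 58800x^2 - 50400x - 17312


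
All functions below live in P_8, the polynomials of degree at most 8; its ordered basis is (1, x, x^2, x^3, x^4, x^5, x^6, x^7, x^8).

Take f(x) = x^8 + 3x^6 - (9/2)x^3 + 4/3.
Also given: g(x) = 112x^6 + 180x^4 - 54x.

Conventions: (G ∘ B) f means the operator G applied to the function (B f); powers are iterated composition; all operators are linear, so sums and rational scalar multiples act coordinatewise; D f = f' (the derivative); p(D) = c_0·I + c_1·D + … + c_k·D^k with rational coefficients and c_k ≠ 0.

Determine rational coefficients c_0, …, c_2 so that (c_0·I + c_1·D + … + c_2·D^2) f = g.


D^0 f = x^8 + 3x^6 - (9/2)x^3 + 4/3
D^1 f = 8x^7 + 18x^5 - (27/2)x^2
D^2 f = 56x^6 + 90x^4 - 27x
matching coefficients of g against c_0 f + c_1 Df + … from the top degree down determines the c_i
solution: c_0 = 0, c_1 = 0, c_2 = 2

p(D) = 2·D^2, i.e. c_0 = 0, c_1 = 0, c_2 = 2


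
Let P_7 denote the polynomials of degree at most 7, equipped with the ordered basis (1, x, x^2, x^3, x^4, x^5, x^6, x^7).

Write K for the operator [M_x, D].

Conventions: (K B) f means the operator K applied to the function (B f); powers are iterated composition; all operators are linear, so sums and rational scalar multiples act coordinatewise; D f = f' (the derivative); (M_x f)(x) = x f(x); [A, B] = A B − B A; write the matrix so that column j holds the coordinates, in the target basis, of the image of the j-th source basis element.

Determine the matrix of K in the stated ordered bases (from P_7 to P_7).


the matrix is [[-1, 0, 0, 0, 0, 0, 0, 0]; [0, -1, 0, 0, 0, 0, 0, 0]; [0, 0, -1, 0, 0, 0, 0, 0]; [0, 0, 0, -1, 0, 0, 0, 0]; [0, 0, 0, 0, -1, 0, 0, 0]; [0, 0, 0, 0, 0, -1, 0, 0]; [0, 0, 0, 0, 0, 0, -1, 0]; [0, 0, 0, 0, 0, 0, 0, -1]] (rows listed top to bottom)

image of 1: -1
image of x: -x
image of x^2: -x^2
image of x^3: -x^3
image of x^4: -x^4
image of x^5: -x^5
image of x^6: -x^6
image of x^7: -x^7
each image's coordinates form column j of the matrix


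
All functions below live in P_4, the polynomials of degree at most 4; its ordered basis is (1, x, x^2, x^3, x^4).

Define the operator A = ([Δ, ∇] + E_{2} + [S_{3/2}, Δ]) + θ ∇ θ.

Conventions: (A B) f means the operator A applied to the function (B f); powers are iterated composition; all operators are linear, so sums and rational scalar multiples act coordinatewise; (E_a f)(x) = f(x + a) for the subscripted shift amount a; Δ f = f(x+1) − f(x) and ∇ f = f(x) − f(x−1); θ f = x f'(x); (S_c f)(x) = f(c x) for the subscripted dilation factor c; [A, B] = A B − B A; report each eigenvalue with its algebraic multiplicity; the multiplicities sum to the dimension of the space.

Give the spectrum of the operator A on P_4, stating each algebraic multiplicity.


image of 1: 1
image of x: x + 3/2
image of x^2: x^2 + (13/2)x + 11/4
image of x^3: x^3 + (165/8)x^2 - (21/8)x + 45/8
image of x^4: x^4 + (197/4)x^3 - (327/8)x^2 + (135/4)x + 191/16
the matrix is upper triangular; its diagonal is (1, 1, 1, 1, 1)
for a triangular matrix the eigenvalues are the diagonal entries, with algebraic multiplicity their repetition count

λ = 1 (multiplicity 5)


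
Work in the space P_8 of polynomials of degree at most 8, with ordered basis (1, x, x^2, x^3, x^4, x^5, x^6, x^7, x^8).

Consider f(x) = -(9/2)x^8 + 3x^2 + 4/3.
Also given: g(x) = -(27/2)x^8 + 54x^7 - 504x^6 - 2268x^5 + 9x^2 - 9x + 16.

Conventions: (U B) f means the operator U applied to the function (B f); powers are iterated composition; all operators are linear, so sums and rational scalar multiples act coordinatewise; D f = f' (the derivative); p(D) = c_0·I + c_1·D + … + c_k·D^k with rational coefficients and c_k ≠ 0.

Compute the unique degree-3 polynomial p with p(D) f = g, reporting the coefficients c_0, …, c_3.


D^0 f = -(9/2)x^8 + 3x^2 + 4/3
D^1 f = -36x^7 + 6x
D^2 f = -252x^6 + 6
D^3 f = -1512x^5
matching coefficients of g against c_0 f + c_1 Df + … from the top degree down determines the c_i
solution: c_0 = 3, c_1 = -3/2, c_2 = 2, c_3 = 3/2

c_0 = 3, c_1 = -3/2, c_2 = 2, c_3 = 3/2


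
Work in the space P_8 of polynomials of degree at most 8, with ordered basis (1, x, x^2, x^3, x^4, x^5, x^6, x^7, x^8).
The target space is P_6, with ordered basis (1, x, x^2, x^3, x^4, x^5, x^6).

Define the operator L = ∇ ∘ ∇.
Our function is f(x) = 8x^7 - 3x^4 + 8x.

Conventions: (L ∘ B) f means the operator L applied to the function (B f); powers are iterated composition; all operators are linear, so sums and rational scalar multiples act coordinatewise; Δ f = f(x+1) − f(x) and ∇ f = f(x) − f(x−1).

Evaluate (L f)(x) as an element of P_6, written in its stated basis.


g(x) = 336x^5 - 1680x^4 + 3920x^3 - 5076x^2 + 3544x - 1050

∇ f = 56x^6 - 168x^5 + 280x^4 - 292x^3 + 186x^2 - 68x + 19
∇ ∇ f = 336x^5 - 1680x^4 + 3920x^3 - 5076x^2 + 3544x - 1050


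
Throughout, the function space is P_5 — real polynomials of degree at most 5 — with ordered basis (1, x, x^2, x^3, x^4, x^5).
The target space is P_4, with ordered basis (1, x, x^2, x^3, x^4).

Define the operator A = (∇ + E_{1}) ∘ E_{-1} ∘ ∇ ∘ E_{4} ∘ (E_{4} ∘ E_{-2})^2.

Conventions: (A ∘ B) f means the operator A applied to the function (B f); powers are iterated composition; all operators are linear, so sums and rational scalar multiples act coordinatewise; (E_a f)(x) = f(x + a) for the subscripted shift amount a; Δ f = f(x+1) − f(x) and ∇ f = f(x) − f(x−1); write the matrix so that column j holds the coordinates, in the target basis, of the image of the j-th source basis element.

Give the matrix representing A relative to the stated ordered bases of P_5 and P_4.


the matrix is [[0, 1, 17, 205, 2129, 20341]; [0, 0, 2, 51, 820, 10645]; [0, 0, 0, 3, 102, 2050]; [0, 0, 0, 0, 4, 170]; [0, 0, 0, 0, 0, 5]] (rows listed top to bottom)

image of 1: 0
image of x: 1
image of x^2: 2x + 17
image of x^3: 3x^2 + 51x + 205
image of x^4: 4x^3 + 102x^2 + 820x + 2129
image of x^5: 5x^4 + 170x^3 + 2050x^2 + 10645x + 20341
each image's coordinates form column j of the matrix


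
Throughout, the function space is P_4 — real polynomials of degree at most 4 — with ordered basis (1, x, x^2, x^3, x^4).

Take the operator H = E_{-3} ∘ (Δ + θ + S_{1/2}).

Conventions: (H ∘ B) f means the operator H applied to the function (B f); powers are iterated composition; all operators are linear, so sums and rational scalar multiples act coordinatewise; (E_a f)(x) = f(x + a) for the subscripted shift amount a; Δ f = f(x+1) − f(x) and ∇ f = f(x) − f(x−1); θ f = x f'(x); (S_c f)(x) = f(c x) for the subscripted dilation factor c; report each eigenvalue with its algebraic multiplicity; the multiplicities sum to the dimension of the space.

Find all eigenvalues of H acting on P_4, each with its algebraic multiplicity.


image of 1: 1
image of x: (3/2)x - 7/2
image of x^2: (9/4)x^2 - (23/2)x + 61/4
image of x^3: (25/8)x^3 - (201/8)x^2 + (555/8)x - 523/8
image of x^4: (65/16)x^4 - (179/4)x^3 + (1515/8)x^2 - (1451/4)x + 4225/16
the matrix is upper triangular; its diagonal is (1, 3/2, 9/4, 25/8, 65/16)
for a triangular matrix the eigenvalues are the diagonal entries, with algebraic multiplicity their repetition count

λ = 1 (multiplicity 1), λ = 3/2 (multiplicity 1), λ = 9/4 (multiplicity 1), λ = 25/8 (multiplicity 1), λ = 65/16 (multiplicity 1)


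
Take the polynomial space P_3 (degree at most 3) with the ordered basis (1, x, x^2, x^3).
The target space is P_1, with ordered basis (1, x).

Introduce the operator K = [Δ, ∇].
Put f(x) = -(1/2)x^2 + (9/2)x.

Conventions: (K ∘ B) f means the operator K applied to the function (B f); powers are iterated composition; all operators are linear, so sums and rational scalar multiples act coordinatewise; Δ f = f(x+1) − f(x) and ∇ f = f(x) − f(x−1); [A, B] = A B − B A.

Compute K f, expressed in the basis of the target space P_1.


∇ f = -x + 5
Δ ∇ f = -1
Δ f = -x + 4
∇ Δ f = -1
[Δ, ∇] f = 0

the image equals g(x) = 0


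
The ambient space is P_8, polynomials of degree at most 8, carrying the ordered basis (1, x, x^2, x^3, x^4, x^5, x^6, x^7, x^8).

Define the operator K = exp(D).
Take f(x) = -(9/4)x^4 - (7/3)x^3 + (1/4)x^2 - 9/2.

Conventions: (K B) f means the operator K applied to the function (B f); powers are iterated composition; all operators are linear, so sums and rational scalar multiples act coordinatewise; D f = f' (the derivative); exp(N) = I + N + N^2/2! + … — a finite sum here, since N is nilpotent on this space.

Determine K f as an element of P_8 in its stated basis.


the result is g(x) = -(9/4)x^4 - (34/3)x^3 - (81/4)x^2 - (31/2)x - 53/6

order-1 term: -9x^3 - 7x^2 + (1/2)x
order-2 term: -(27/2)x^2 - 7x + 1/4
order-3 term: -9x - 7/3
order-4 term: -9/4
the series for exp(D) f terminates at order 4
exp(D) f = -(9/4)x^4 - (34/3)x^3 - (81/4)x^2 - (31/2)x - 53/6


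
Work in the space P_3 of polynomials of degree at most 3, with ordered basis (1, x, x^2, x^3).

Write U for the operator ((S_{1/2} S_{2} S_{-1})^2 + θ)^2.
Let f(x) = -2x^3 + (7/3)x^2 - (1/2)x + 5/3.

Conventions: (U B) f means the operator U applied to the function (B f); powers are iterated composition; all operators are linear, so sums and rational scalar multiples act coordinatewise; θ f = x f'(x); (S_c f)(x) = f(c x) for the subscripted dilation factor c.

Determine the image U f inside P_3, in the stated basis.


S_{-1} f = 2x^3 + (7/3)x^2 + (1/2)x + 5/3
S_{2} S_{-1} f = 16x^3 + (28/3)x^2 + x + 5/3
S_{1/2} S_{2} S_{-1} f = 2x^3 + (7/3)x^2 + (1/2)x + 5/3
S_{-1} (S_{1/2} S_{2} S_{-1}) f = -2x^3 + (7/3)x^2 - (1/2)x + 5/3
S_{2} S_{-1} (S_{1/2} S_{2} S_{-1}) f = -16x^3 + (28/3)x^2 - x + 5/3
S_{1/2} S_{2} S_{-1} (S_{1/2} S_{2} S_{-1}) f = -2x^3 + (7/3)x^2 - (1/2)x + 5/3
θ f = -6x^3 + (14/3)x^2 - (1/2)x
((S_{1/2} S_{2} S_{-1})^2 + θ) f = -8x^3 + 7x^2 - x + 5/3
S_{-1} ((S_{1/2} S_{2} S_{-1})^2 + θ) f = 8x^3 + 7x^2 + x + 5/3
S_{2} S_{-1} ((S_{1/2} S_{2} S_{-1})^2 + θ) f = 64x^3 + 28x^2 + 2x + 5/3
S_{1/2} S_{2} S_{-1} ((S_{1/2} S_{2} S_{-1})^2 + θ) f = 8x^3 + 7x^2 + x + 5/3
S_{-1} (S_{1/2} S_{2} S_{-1}) ((S_{1/2} S_{2} S_{-1})^2 + θ) f = -8x^3 + 7x^2 - x + 5/3
S_{2} S_{-1} (S_{1/2} S_{2} S_{-1}) ((S_{1/2} S_{2} S_{-1})^2 + θ) f = -64x^3 + 28x^2 - 2x + 5/3
S_{1/2} S_{2} S_{-1} (S_{1/2} S_{2} S_{-1}) ((S_{1/2} S_{2} S_{-1})^2 + θ) f = -8x^3 + 7x^2 - x + 5/3
θ ((S_{1/2} S_{2} S_{-1})^2 + θ) f = -24x^3 + 14x^2 - x
((S_{1/2} S_{2} S_{-1})^2 + θ) ((S_{1/2} S_{2} S_{-1})^2 + θ) f = -32x^3 + 21x^2 - 2x + 5/3

the result is g(x) = -32x^3 + 21x^2 - 2x + 5/3


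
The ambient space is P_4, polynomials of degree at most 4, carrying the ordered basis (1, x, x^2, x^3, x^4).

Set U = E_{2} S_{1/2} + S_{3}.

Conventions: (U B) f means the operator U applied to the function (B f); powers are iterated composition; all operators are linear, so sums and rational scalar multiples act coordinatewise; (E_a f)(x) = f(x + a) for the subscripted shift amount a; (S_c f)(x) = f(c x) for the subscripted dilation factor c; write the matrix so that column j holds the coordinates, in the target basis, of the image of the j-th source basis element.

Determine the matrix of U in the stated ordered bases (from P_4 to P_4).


the matrix is [[2, 1, 1, 1, 1]; [0, 7/2, 1, 3/2, 2]; [0, 0, 37/4, 3/4, 3/2]; [0, 0, 0, 217/8, 1/2]; [0, 0, 0, 0, 1297/16]] (rows listed top to bottom)

image of 1: 2
image of x: (7/2)x + 1
image of x^2: (37/4)x^2 + x + 1
image of x^3: (217/8)x^3 + (3/4)x^2 + (3/2)x + 1
image of x^4: (1297/16)x^4 + (1/2)x^3 + (3/2)x^2 + 2x + 1
each image's coordinates form column j of the matrix


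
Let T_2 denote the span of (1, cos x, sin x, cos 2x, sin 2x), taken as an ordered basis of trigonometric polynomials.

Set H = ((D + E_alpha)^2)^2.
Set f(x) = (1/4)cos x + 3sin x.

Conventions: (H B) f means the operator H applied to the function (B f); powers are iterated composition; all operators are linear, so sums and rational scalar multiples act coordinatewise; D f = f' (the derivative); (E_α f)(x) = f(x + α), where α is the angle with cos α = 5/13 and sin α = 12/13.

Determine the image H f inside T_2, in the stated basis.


D f = 3cos x - (1/4)sin x
E_alpha f = (149/52)cos x + (12/13)sin x
(D + E_alpha) f = (305/52)cos x + (35/52)sin x
D (D + E_alpha) f = (35/52)cos x - (305/52)sin x
E_alpha (D + E_alpha) f = (1945/676)cos x - (3485/676)sin x
(D + E_alpha) (D + E_alpha) f = (600/169)cos x - (3725/338)sin x
D (D + E_alpha)^2 f = -(3725/338)cos x - (600/169)sin x
E_alpha (D + E_alpha)^2 f = -(19350/2197)cos x - (33025/4394)sin x
(D + E_alpha) (D + E_alpha)^2 f = -(87125/4394)cos x - (48625/4394)sin x
D (D + E_alpha) (D + E_alpha)^2 f = -(48625/4394)cos x + (87125/4394)sin x
E_alpha (D + E_alpha) (D + E_alpha)^2 f = -(1019125/57122)cos x + (802375/57122)sin x
(D + E_alpha) (D + E_alpha) (D + E_alpha)^2 f = -(825625/28561)cos x + (967500/28561)sin x

the result is g(x) = -(825625/28561)cos x + (967500/28561)sin x


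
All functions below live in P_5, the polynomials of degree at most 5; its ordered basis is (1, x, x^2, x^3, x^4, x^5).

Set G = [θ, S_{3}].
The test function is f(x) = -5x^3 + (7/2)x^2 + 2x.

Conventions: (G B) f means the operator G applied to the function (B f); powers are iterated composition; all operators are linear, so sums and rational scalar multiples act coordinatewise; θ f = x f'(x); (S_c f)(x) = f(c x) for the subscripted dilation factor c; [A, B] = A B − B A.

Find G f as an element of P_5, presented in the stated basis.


S_{3} f = -135x^3 + (63/2)x^2 + 6x
θ S_{3} f = -405x^3 + 63x^2 + 6x
θ f = -15x^3 + 7x^2 + 2x
S_{3} θ f = -405x^3 + 63x^2 + 6x
[θ, S_{3}] f = 0

the image equals g(x) = 0


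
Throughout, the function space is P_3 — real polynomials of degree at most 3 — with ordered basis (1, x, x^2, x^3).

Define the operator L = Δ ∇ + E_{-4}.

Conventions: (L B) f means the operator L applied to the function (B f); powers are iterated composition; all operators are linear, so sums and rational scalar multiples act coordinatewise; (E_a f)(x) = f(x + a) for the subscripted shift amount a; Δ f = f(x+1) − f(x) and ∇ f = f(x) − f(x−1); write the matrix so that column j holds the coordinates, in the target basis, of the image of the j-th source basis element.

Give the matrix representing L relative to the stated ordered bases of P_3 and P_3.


image of 1: 1
image of x: x - 4
image of x^2: x^2 - 8x + 18
image of x^3: x^3 - 12x^2 + 54x - 64
each image's coordinates form column j of the matrix

the matrix is [[1, -4, 18, -64]; [0, 1, -8, 54]; [0, 0, 1, -12]; [0, 0, 0, 1]] (rows listed top to bottom)


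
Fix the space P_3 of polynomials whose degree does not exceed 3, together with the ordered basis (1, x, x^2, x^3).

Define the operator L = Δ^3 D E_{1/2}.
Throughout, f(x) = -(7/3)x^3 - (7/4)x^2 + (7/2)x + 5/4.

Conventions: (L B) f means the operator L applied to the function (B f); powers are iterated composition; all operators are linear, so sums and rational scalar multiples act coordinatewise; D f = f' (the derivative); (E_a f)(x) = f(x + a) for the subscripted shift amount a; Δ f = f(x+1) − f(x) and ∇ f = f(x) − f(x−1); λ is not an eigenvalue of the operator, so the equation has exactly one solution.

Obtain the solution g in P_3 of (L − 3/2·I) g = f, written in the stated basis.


write g with unknown coordinates in the stated basis and equate coefficients in (L − 3/2·I) g = f
solving from the highest basis element down gives g = (14/9)x^3 + (7/6)x^2 - (7/3)x - 5/6
check: L g = 0
so L g − 3/2·g = -(7/3)x^3 - (7/4)x^2 + (7/2)x + 5/4 = f ✓

the image equals g(x) = (14/9)x^3 + (7/6)x^2 - (7/3)x - 5/6


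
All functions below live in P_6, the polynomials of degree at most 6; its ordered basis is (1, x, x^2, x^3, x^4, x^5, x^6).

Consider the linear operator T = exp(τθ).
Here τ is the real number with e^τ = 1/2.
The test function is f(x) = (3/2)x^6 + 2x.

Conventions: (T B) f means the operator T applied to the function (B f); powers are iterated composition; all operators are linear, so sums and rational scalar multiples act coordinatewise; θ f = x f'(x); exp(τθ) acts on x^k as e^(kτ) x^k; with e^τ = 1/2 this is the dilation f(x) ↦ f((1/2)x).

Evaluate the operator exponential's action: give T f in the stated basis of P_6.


exp(τθ) x^k = e^(kτ) x^k; with e^τ = 1/2 this sends x^k to (1/2)^k x^k
x ↦ 1/2 x
x^6 ↦ 1/64 x^6
applying this coordinatewise to f: exp(τθ) f = (3/128)x^6 + x

g(x) = (3/128)x^6 + x


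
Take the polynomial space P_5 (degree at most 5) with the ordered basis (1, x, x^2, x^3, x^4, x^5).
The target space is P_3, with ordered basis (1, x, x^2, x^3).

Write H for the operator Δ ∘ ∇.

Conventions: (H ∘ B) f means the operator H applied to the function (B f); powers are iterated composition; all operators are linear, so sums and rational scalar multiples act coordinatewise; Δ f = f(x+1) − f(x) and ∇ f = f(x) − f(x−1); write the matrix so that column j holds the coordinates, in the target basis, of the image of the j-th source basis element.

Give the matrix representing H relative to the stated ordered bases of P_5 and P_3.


image of 1: 0
image of x: 0
image of x^2: 2
image of x^3: 6x
image of x^4: 12x^2 + 2
image of x^5: 20x^3 + 10x
each image's coordinates form column j of the matrix

the matrix is [[0, 0, 2, 0, 2, 0]; [0, 0, 0, 6, 0, 10]; [0, 0, 0, 0, 12, 0]; [0, 0, 0, 0, 0, 20]] (rows listed top to bottom)


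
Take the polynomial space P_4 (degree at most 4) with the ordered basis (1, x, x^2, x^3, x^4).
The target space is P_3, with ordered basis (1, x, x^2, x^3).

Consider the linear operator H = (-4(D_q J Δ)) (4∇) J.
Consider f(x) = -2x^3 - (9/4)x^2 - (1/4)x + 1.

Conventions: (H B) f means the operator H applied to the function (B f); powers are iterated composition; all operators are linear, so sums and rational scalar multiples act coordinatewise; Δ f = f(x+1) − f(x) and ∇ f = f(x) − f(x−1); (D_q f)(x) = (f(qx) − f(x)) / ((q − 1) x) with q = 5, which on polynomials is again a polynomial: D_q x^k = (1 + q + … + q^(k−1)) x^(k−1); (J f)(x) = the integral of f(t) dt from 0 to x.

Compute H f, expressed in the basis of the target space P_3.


J f = -(1/2)x^4 - (3/4)x^3 - (1/8)x^2 + x
∇ J f = -2x^3 + (3/4)x^2 + 7/8
(4∇) J f = -8x^3 + 3x^2 + 7/2
Δ ((4∇) J) f = -24x^2 - 18x - 5
J Δ ((4∇) J) f = -8x^3 - 9x^2 - 5x
D_q J Δ ((4∇) J) f = -248x^2 - 54x - 5
(-4(D_q J Δ)) ((4∇) J) f = 992x^2 + 216x + 20

the image equals g(x) = 992x^2 + 216x + 20


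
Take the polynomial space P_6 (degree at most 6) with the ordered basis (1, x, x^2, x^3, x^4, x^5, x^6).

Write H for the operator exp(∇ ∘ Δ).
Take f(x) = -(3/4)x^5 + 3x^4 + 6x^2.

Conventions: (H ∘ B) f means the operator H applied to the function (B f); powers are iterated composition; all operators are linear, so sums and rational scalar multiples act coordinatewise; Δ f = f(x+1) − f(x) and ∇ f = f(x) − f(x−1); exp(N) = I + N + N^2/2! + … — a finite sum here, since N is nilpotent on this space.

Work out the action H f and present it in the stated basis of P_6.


order-1 term: -15x^3 + 36x^2 - (15/2)x + 18
order-2 term: -45x + 36
the series for exp(∇ ∘ Δ) f terminates at order 2
exp(∇ ∘ Δ) f = -(3/4)x^5 + 3x^4 - 15x^3 + 42x^2 - (105/2)x + 54

the image equals g(x) = -(3/4)x^5 + 3x^4 - 15x^3 + 42x^2 - (105/2)x + 54


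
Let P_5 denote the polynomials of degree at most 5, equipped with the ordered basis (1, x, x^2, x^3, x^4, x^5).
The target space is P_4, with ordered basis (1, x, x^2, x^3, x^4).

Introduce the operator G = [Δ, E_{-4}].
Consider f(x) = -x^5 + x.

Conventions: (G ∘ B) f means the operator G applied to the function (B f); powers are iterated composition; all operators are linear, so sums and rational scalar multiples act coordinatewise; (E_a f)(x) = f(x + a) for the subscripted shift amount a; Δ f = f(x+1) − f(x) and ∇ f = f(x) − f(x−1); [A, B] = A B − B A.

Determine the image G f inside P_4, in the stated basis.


the image equals g(x) = 0

E_{-4} f = -x^5 + 20x^4 - 160x^3 + 640x^2 - 1279x + 1020
Δ E_{-4} f = -5x^4 + 70x^3 - 370x^2 + 875x - 780
Δ f = -5x^4 - 10x^3 - 10x^2 - 5x
E_{-4} Δ f = -5x^4 + 70x^3 - 370x^2 + 875x - 780
[Δ, E_{-4}] f = 0


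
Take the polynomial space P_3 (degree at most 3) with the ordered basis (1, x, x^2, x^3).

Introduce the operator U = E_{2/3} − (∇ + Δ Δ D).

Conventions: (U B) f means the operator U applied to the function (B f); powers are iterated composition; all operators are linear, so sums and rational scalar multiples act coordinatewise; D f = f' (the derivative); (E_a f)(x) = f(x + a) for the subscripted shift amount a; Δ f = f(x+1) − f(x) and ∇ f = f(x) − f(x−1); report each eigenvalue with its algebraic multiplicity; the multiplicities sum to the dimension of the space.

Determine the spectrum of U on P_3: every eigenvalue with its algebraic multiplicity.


λ = 1 (multiplicity 4)

image of 1: 1
image of x: x - 1/3
image of x^2: x^2 - (2/3)x + 13/9
image of x^3: x^3 - x^2 + (13/3)x - 181/27
the matrix is upper triangular; its diagonal is (1, 1, 1, 1)
for a triangular matrix the eigenvalues are the diagonal entries, with algebraic multiplicity their repetition count


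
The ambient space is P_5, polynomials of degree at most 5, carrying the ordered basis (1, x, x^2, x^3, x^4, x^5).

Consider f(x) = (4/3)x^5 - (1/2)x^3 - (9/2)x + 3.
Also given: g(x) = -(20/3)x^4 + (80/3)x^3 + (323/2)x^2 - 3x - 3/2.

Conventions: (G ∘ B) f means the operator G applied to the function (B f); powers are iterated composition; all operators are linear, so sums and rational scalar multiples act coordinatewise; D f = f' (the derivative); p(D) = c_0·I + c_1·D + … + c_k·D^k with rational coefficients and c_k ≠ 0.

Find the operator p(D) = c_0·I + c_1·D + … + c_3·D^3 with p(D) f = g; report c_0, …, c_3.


D^0 f = (4/3)x^5 - (1/2)x^3 - (9/2)x + 3
D^1 f = (20/3)x^4 - (3/2)x^2 - 9/2
D^2 f = (80/3)x^3 - 3x
D^3 f = 80x^2 - 3
matching coefficients of g against c_0 f + c_1 Df + … from the top degree down determines the c_i
solution: c_0 = 0, c_1 = -1, c_2 = 1, c_3 = 2

c_0 = 0, c_1 = -1, c_2 = 1, c_3 = 2


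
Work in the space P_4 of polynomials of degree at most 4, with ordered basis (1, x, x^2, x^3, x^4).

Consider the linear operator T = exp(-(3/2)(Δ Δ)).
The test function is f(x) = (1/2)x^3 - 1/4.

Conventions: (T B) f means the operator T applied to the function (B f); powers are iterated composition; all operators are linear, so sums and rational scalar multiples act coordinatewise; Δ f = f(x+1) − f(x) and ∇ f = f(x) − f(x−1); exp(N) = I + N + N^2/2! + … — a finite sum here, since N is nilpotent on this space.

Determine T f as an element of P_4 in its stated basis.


order-1 term: -(9/2)x - 9/2
the series for exp(-(3/2)(Δ Δ)) f terminates at order 1
exp(-(3/2)(Δ Δ)) f = (1/2)x^3 - (9/2)x - 19/4

the result is g(x) = (1/2)x^3 - (9/2)x - 19/4


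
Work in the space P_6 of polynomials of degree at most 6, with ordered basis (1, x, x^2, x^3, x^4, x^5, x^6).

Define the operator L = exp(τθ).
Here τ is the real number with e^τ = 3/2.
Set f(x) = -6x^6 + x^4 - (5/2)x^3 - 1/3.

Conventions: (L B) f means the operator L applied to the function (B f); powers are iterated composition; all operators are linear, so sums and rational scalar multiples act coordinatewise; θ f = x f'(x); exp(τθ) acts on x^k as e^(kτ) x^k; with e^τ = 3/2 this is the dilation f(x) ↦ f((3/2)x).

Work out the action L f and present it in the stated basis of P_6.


the result is g(x) = -(2187/32)x^6 + (81/16)x^4 - (135/16)x^3 - 1/3

exp(τθ) x^k = e^(kτ) x^k; with e^τ = 3/2 this sends x^k to (3/2)^k x^k
x^3 ↦ 27/8 x^3
x^4 ↦ 81/16 x^4
x^6 ↦ 729/64 x^6
applying this coordinatewise to f: exp(τθ) f = -(2187/32)x^6 + (81/16)x^4 - (135/16)x^3 - 1/3


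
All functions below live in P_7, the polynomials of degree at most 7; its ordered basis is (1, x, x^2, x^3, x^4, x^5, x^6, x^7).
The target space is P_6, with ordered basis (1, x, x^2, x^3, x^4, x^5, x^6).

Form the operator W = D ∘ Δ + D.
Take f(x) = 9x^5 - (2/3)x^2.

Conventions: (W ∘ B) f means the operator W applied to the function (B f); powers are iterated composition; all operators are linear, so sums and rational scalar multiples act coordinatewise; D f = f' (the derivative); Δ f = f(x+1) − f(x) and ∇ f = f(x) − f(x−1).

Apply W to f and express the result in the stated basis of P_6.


g(x) = 45x^4 + 180x^3 + 270x^2 + (536/3)x + 131/3

Δ f = 45x^4 + 90x^3 + 90x^2 + (131/3)x + 25/3
D Δ f = 180x^3 + 270x^2 + 180x + 131/3
D f = 45x^4 - (4/3)x
(D ∘ Δ + D) f = 45x^4 + 180x^3 + 270x^2 + (536/3)x + 131/3


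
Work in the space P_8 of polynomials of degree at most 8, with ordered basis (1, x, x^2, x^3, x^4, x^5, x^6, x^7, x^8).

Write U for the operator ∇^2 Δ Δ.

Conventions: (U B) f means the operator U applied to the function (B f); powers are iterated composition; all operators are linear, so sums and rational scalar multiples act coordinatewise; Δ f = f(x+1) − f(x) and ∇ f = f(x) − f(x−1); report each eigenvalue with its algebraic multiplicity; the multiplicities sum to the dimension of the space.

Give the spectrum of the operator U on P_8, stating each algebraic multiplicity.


λ = 0 (multiplicity 9)

image of 1: 0
image of x: 0
image of x^2: 0
image of x^3: 0
image of x^4: 24
image of x^5: 120x
image of x^6: 360x^2 + 120
image of x^7: 840x^3 + 840x
image of x^8: 1680x^4 + 3360x^2 + 504
the matrix is upper triangular; its diagonal is (0, 0, 0, 0, 0, 0, 0, 0, 0)
for a triangular matrix the eigenvalues are the diagonal entries, with algebraic multiplicity their repetition count


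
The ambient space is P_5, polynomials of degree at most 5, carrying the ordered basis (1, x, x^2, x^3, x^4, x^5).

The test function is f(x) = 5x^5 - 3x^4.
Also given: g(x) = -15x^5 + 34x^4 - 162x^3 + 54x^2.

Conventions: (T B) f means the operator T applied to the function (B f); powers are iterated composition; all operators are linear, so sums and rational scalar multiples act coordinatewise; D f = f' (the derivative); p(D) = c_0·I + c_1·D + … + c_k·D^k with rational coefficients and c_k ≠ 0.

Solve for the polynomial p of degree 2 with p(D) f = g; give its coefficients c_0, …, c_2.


D^0 f = 5x^5 - 3x^4
D^1 f = 25x^4 - 12x^3
D^2 f = 100x^3 - 36x^2
matching coefficients of g against c_0 f + c_1 Df + … from the top degree down determines the c_i
solution: c_0 = -3, c_1 = 1, c_2 = -3/2

c_0 = -3, c_1 = 1, c_2 = -3/2


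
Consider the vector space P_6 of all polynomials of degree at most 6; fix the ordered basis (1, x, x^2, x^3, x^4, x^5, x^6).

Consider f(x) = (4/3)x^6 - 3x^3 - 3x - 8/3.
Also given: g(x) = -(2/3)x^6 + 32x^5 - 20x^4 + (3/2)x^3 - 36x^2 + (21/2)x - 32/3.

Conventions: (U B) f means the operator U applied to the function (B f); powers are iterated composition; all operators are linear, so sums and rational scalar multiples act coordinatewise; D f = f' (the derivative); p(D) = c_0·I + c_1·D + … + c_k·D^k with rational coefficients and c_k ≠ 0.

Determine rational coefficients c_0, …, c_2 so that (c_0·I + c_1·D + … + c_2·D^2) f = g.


p(D) = -(1/2)·I + 4·D − (1/2)·D^2, i.e. c_0 = -1/2, c_1 = 4, c_2 = -1/2

D^0 f = (4/3)x^6 - 3x^3 - 3x - 8/3
D^1 f = 8x^5 - 9x^2 - 3
D^2 f = 40x^4 - 18x
matching coefficients of g against c_0 f + c_1 Df + … from the top degree down determines the c_i
solution: c_0 = -1/2, c_1 = 4, c_2 = -1/2


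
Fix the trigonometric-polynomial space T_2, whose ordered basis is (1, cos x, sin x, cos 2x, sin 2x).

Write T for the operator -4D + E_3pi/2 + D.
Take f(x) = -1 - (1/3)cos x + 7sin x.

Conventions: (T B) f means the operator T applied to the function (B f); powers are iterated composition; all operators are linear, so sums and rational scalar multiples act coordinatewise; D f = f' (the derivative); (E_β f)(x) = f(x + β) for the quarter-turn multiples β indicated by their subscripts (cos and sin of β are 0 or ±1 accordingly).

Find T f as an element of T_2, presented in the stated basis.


the result is g(x) = -1 - 28cos x - (4/3)sin x

D f = 7cos x + (1/3)sin x
(-4D) f = -28cos x - (4/3)sin x
E_3pi/2 f = -1 - 7cos x - (1/3)sin x
D f = 7cos x + (1/3)sin x
(-4D + E_3pi/2 + D) f = -1 - 28cos x - (4/3)sin x


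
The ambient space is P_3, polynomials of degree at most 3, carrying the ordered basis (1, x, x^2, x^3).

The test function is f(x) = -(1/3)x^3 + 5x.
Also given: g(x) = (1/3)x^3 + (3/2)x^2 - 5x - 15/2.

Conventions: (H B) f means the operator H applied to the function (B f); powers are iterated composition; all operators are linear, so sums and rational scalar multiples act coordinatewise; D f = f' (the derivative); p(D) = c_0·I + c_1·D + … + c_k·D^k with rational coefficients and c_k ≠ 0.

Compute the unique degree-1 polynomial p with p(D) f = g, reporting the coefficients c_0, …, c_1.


p(D) = -I − (3/2)·D, i.e. c_0 = -1, c_1 = -3/2

D^0 f = -(1/3)x^3 + 5x
D^1 f = -x^2 + 5
matching coefficients of g against c_0 f + c_1 Df + … from the top degree down determines the c_i
solution: c_0 = -1, c_1 = -3/2


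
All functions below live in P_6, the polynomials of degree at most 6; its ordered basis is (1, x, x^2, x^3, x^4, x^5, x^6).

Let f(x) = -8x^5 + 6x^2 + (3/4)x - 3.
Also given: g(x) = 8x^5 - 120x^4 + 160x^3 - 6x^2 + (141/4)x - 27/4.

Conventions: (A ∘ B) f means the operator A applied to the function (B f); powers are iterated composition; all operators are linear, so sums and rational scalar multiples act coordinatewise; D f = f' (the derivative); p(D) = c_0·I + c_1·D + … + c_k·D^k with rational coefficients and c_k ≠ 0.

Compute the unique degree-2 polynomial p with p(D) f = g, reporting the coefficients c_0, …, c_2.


D^0 f = -8x^5 + 6x^2 + (3/4)x - 3
D^1 f = -40x^4 + 12x + 3/4
D^2 f = -160x^3 + 12
matching coefficients of g against c_0 f + c_1 Df + … from the top degree down determines the c_i
solution: c_0 = -1, c_1 = 3, c_2 = -1

p(D) = -I + 3·D − D^2, i.e. c_0 = -1, c_1 = 3, c_2 = -1


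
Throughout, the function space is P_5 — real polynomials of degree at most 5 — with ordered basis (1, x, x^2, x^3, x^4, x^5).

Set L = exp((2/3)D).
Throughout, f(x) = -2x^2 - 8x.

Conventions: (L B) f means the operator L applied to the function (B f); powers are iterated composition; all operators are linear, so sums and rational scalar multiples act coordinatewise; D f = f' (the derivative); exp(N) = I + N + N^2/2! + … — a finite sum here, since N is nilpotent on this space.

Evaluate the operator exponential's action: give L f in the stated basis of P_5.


g(x) = -2x^2 - (32/3)x - 56/9

order-1 term: -(8/3)x - 16/3
order-2 term: -8/9
the series for exp((2/3)D) f terminates at order 2
exp((2/3)D) f = -2x^2 - (32/3)x - 56/9
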